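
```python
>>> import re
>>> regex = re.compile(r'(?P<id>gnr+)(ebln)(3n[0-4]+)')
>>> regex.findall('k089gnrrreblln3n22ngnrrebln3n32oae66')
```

[('gnrr', 'ebln', '3n32')]

This matches the literal 'gn', then one or more of the literal 'r' (captured as 'id'); then a literal 'e', then the literal 'bln' (captured); then the literal '3n', then one or more of a character in [0-4] (captured).
Scanning left to right: at [19:31] match 'gnrrebln3n32', groups = ('gnrr', 'ebln', '3n32').
3 groups means the one result is a tuple of 3 captured strings — 1 here.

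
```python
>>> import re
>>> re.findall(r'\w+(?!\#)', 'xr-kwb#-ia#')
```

A negative assertion filters positions out without eating any characters.
Matches: at [0:2] → 'xr'; at [3:5] → 'kw'; at [8:9] → 'i'.
`findall` yields the raw match text (3 of them) because the pattern has no groups.

['xr', 'kw', 'i']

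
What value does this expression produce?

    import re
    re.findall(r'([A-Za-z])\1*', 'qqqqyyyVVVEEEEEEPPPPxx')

['q', 'y', 'V', 'E', 'P', 'x']

A backreference is literal: `\1` must see the identical characters the first group matched.
Matches: at [0:4] match 'qqqq', group 1 = 'q'; at [4:7] match 'yyy', group 1 = 'y'; at [7:10] match 'VVV', group 1 = 'V'; at [10:16] match 'EEEEEE', group 1 = 'E'; at [16:20] match 'PPPP', group 1 = 'P'; ….
`findall` collects group 1 from each match (6 total).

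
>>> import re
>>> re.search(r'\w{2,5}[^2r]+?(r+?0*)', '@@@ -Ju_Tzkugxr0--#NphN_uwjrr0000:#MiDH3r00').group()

'Ju_Tzkugxr0'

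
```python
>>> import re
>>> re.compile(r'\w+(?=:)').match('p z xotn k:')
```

None

`match` is anchored at position 0; if the pattern doesn't fit there, it returns None.
Here the string doesn't start with a match, so the call returns None.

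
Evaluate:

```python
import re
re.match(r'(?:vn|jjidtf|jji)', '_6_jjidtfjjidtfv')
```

None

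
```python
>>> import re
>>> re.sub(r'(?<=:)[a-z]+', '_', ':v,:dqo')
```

Lookahead/lookbehind check context without consuming it, so the matched span excludes the asserted characters.
Each match is replaced by '_'.

':_,:_'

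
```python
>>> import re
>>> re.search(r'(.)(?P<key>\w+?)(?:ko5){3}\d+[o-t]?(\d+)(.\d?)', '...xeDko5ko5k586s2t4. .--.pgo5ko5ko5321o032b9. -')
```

Here nothing in the string fits, so the call returns None.

None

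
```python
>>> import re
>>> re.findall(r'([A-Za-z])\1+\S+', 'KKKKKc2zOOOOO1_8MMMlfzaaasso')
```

['K']

After group 1 captures some text, `\1` only succeeds where that same text appears again.
Walking the string: at [0:28] match 'KKKKKc2zOOOOO1_8MMMlfzaaasso', group 1 = 'K'.
Because there's exactly one group, `findall` drops the full match and keeps group 1 from the one hit.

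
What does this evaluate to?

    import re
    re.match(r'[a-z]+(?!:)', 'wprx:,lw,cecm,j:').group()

'wpr'

`re.match` won't scan ahead — the pattern has to work from the very first character.
The match spans [0:3] → 'wpr'.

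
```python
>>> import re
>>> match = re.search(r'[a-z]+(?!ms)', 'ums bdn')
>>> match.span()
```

The negative lookaround is zero-width — it rules out positions where the adjacent text would match, without consuming anything.
The match spans [0:3] → 'ums'.

(0, 3)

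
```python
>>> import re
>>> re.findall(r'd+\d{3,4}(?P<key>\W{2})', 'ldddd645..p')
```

One capturing group, so `findall` returns just the captured substring from the one match — 1 in all.

['..']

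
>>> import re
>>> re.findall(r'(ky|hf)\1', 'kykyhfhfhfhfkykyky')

`\1` has to match the exact text group 1 already captured.
Walking the string: at [0:4] match 'kyky', group 1 = 'ky'; at [4:8] match 'hfhf', group 1 = 'hf'; at [8:12] match 'hfhf', group 1 = 'hf'; at [12:16] match 'kyky', group 1 = 'ky'.
One capturing group, so `findall` returns just the captured substring from each match — 4 in all.

['ky', 'hf', 'hf', 'ky']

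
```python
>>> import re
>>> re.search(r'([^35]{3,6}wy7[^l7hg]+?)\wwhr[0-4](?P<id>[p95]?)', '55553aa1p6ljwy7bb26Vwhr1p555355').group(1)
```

'a1p6ljwy7bb26'

The match spans [6:25] → 'a1p6ljwy7bb26Vwhr1p'.
Captured: group 1 = 'a1p6ljwy7bb26', group 2 = 'p'.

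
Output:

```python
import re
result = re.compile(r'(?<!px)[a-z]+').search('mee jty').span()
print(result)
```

(0, 3)

A negative assertion filters positions out without eating any characters.
The match spans [0:3] → 'mee'.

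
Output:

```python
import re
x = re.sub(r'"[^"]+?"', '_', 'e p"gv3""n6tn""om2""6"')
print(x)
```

e p____

Each match is replaced by '_'.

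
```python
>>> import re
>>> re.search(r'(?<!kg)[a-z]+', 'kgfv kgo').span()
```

The negative lookaround is zero-width — it rules out positions where the adjacent text would match, without consuming anything.
The match spans [0:4] → 'kgfv'.

(0, 4)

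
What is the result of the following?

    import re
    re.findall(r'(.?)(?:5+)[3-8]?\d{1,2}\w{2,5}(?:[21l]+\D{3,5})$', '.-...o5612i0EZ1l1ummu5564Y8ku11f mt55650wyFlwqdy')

['t']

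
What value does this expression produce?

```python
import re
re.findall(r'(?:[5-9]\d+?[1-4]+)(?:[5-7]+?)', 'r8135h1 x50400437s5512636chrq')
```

Pattern: a character in [5-9], then one or more of a digit (lazy), then one or more of a character in [1-4] (non-capturing group); then one or more of a character in [5-7] (lazy) (non-capturing group).
The `?` after the quantifier makes it lazy — it takes as little as possible before letting the rest of the pattern try.
Scanning left to right: at [1:5] → '8135'; at [9:17] → '50400437'; at [18:23] → '55126'.
`findall` yields the raw match text (3 of them) because the pattern has no groups.

['8135', '50400437', '55126']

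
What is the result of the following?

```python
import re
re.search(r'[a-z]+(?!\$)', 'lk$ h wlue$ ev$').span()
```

`(?!…)`/`(?<!…)` only lets a position through if the neighbouring text does NOT match; no characters are consumed.
The match spans [0:1] → 'l'.

(0, 1)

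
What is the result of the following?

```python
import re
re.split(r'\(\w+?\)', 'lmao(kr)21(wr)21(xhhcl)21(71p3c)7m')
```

['lmao', '21', '21', '21', '7m']

Each match becomes a cut point; 5 segments remain.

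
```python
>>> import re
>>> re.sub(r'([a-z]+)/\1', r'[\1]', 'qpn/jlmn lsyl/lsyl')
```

'qpn/jlmn [lsyl]'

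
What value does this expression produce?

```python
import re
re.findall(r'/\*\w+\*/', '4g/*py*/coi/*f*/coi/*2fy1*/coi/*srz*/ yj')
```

['/*py*/', '/*f*/', '/*2fy1*/', '/*srz*/']

No capturing groups, so `findall` returns the 4 full match strings.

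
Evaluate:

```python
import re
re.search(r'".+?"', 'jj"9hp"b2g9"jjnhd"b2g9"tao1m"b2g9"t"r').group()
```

'"9hp"'

A `+?`/`*?`/`{m,n}?` starts at its minimum and grows only as far as needed for what follows to match.
`re.search` scans for the first position where the pattern succeeds.
The match spans [2:7] → '"9hp"'.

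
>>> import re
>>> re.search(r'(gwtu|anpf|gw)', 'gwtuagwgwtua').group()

'gwtu'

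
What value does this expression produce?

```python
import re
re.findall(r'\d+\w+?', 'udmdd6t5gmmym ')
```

The pattern matches one or more of a digit; then one or more of a word character (lazy).
Because the quantifier is non-greedy, it stops expanding at the earliest point where the rest of the pattern can succeed.
Scanning left to right: at [5:7] → '6t'; at [7:9] → '5g'.
Since nothing is captured, `findall` lists the 2 matched substrings directly.

['6t', '5g']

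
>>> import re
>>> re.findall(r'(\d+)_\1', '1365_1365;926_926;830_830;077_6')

The backreference `\1` re-matches whatever the first group consumed, character for character.
Matches: at [0:9] match '1365_1365', group 1 = '1365'; at [10:17] match '926_926', group 1 = '926'; at [18:25] match '830_830', group 1 = '830'.
One capturing group, so `findall` returns just the captured substring from each match — 3 in all.

['1365', '926', '830']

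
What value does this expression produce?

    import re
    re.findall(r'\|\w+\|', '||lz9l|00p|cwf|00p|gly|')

['|lz9l|', '|cwf|', '|gly|']

Since nothing is captured, `findall` lists the 3 matched substrings directly.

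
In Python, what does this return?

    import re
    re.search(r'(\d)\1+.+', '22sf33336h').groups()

('2',)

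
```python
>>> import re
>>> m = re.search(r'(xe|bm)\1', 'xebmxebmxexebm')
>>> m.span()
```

(8, 12)

A backreference is literal: `\1` must see the identical characters the first group matched.
`search` walks the string left to right and returns the first match it finds.
The match spans [8:12] → 'xexe'.
Captured: group 1 = 'xe'.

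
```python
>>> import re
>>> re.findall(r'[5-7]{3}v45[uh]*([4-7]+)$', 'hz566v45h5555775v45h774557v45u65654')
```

Pattern: exactly 3 of a character in [5-7], then the literal 'v45'; then zero or more of one of [uh]; then one or more of a character in [4-7] (captured); then anchored at the end.
Scanning left to right: at [23:35] match '557v45u65654', group 1 = '65654'.
One capturing group, so `findall` returns just the captured substring from the one match — 1 in all.

['65654']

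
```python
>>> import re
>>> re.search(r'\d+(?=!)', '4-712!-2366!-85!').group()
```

'712'

The positive lookaround only admits positions where the adjacent text matches; those characters stay outside the span.
The match spans [2:5] → '712'.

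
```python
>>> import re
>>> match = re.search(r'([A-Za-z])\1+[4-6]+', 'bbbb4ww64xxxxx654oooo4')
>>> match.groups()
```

After group 1 captures some text, `\1` only succeeds where that same text appears again.
Unlike `match`, `search` isn't anchored — it looks for the pattern anywhere in the string.
The match spans [0:5] → 'bbbb4'.
Captured: group 1 = 'b'.

('b',)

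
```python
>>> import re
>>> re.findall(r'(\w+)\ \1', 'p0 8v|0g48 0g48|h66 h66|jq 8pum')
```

['0g48', 'h66']

`\1` has to match the exact text group 1 already captured.
Matches: at [6:15] match '0g48 0g48', group 1 = '0g48'; at [16:23] match 'h66 h66', group 1 = 'h66'.
With a single group, `findall` returns only what that group captured — 2 items.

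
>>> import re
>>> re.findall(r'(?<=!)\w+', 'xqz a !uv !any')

['uv', 'any']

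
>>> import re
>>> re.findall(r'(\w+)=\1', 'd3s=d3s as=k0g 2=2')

['d3s', '2']

`\1` is not a pattern — it's the concrete string captured by group 1, re-applied verbatim.
One capturing group, so `findall` returns just the captured substring from each match — 2 in all.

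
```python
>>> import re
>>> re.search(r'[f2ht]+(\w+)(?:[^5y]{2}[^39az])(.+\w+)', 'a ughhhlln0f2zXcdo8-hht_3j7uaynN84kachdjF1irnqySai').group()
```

'hhhlln0f2zXcdo8-hht_3j7uaynN84kachdjF1irnqySai'

The pattern matches one or more of one of [f2ht]; then one or more of a word character (captured); then exactly 2 of any character except [5y], then any character except [39az] (non-capturing group); then one or more of any character, then one or more of a word character (captured).
The match spans [4:50] → 'hhhlln0f2zXcdo8-hht_3j7uaynN84kachdjF1irnqySai'.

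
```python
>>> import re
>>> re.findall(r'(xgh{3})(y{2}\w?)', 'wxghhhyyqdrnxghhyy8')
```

[('xghhh', 'yyq')]

The pattern matches the literal 'xg', then exactly 3 of a literal 'h' (captured); then exactly 2 of the literal 'y', then optionally a word character (captured).
Walking the string: at [1:9] match 'xghhhyyq', groups = ('xghhh', 'yyq').
Multiple groups make `findall` return tuples — one 2-tuple for the one match.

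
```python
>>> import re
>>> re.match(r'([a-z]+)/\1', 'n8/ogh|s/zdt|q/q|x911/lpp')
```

None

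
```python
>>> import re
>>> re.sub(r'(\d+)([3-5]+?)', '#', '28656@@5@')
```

Pattern: one or more of a digit (captured); then one or more of a character in [3-5] (lazy) (captured).
Every occurrence is swapped for '#'.

'#6@@5@'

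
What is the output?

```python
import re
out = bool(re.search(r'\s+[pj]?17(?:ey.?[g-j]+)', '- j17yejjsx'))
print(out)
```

False

Here no position works, so the call returns None, and `bool(None)` is False.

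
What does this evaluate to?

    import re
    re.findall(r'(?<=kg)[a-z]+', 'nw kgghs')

Lookahead/lookbehind check context without consuming it, so the matched span excludes the asserted characters.
Scanning left to right: at [5:8] → 'ghs'.
No capturing groups, so `findall` returns the 1 full match string.

['ghs']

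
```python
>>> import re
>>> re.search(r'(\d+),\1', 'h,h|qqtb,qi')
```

A backreference is literal: `\1` must see the identical characters the first group matched.
Here nothing in the string fits, so the call returns None.

None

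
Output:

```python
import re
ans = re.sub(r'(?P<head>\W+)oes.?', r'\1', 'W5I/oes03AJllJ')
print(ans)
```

This matches one or more of a non-word character (captured as 'head'); then the literal 'oes', then optionally any character.
Matches: at [3:8] → '/oes0'.
`\1` in the replacement pulls in group 1's text for each match.

W5I/3AJllJ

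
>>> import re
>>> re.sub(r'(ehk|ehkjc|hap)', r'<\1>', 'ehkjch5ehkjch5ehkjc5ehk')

The regex engine tests alternatives in the order written; an earlier branch that matches wins even if a later one would match more.
Matches: at [0:3] → 'ehk'; at [7:10] → 'ehk'; at [14:17] → 'ehk'; at [20:23] → 'ehk'.
The replacement refers to a captured group, so each match is rewritten using its own captured text.

'<ehk>jch5<ehk>jch5<ehk>jc5<ehk>'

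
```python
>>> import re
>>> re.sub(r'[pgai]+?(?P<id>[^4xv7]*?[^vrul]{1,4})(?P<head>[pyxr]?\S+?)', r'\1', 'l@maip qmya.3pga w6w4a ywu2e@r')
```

'l@mip qy.3pg w6w4 yw2e@r'

This matches one or more of one of [pgai] (lazy); then zero or more of any character except [4xv7] (lazy), then 1 to 4 of any character except [vrul] (captured as 'id'); then optionally one of [pyxr], then one or more of a non-whitespace character (lazy) (captured as 'head').
Because the quantifier is non-greedy, it stops expanding at the earliest point where the rest of the pattern can succeed.
Matches: at [3:9] → 'aip qm'; at [10:16] → 'a.3pga'; at [21:26] → 'a ywu'.
The replacement refers to a captured group, so each match is rewritten using its own captured text.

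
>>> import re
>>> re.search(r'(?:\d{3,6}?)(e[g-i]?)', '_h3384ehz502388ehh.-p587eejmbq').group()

The match spans [2:8] → '3384eh'.

'3384eh'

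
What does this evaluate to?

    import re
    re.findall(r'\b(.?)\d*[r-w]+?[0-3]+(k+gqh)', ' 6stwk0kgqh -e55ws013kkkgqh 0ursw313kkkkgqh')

[('e', 'kkkgqh'), (' ', 'kkkkgqh')]

Multiple groups make `findall` return tuples — one 2-tuple for each match.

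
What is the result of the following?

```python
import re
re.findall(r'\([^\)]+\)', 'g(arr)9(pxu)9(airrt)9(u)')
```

['(arr)', '(pxu)', '(airrt)', '(u)']

With no groups in the pattern, `findall` gives back each whole match — 4 here.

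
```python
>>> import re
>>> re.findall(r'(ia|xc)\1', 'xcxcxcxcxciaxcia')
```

After group 1 captures some text, `\1` only succeeds where that same text appears again.
Walking the string: at [0:4] match 'xcxc', group 1 = 'xc'; at [4:8] match 'xcxc', group 1 = 'xc'.
One capturing group, so `findall` returns just the captured substring from each match — 2 in all.

['xc', 'xc']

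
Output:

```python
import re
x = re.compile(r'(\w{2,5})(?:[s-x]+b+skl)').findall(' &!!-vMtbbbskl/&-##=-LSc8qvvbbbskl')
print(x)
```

['vM', 'LSc8q']

This matches 2 to 5 of a word character (captured); then one or more of a character in [s-x], then one or more of the literal 'b', then the literal 'skl' (non-capturing group).
Walking the string: at [5:14] match 'vMtbbbskl', group 1 = 'vM'; at [21:34] match 'LSc8qvvbbbskl', group 1 = 'LSc8q'.
With a single group, `findall` returns only what that group captured — 2 items.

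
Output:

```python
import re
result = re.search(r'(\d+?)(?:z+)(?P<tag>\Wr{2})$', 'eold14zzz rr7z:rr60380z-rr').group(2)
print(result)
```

Pattern: one or more of a digit (lazy) (captured); then one or more of a literal 'z' (non-capturing group); then a non-word character, then exactly 2 of the literal 'r' (captured as 'tag'); then anchored at the end.
`re.search` tries every starting position until one works.
The match spans [17:26] → '60380z-rr'.
Captured: group 1 = '60380', group 2 = '-rr'.

-rr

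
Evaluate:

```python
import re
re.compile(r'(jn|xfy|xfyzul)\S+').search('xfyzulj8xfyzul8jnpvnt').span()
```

`re.search` scans for the first position where the pattern succeeds.
The match spans [0:21] → 'xfyzulj8xfyzul8jnpvnt'.
Captured: group 1 = 'xfy'.

(0, 21)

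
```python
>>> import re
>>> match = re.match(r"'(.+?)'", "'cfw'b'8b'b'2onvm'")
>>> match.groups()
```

('cfw',)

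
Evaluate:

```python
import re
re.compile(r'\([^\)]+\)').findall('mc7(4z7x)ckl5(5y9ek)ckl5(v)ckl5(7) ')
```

Walking the string: at [3:9] → '(4z7x)'; at [13:20] → '(5y9ek)'; at [24:27] → '(v)'; at [31:34] → '(7)'.
`findall` yields the raw match text (4 of them) because the pattern has no groups.

['(4z7x)', '(5y9ek)', '(v)', '(7)']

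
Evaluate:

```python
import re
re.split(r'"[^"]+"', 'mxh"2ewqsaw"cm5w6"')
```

['mxh', 'cm5w6"']

Splitting on the pattern gives 2 pieces.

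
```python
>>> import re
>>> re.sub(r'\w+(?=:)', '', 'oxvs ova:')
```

Because the assertion is zero-width, the text it checks is not consumed and won't appear in the result.
Matches: at [5:8] → 'ova'.
Every occurrence is swapped for ''.

'oxvs :'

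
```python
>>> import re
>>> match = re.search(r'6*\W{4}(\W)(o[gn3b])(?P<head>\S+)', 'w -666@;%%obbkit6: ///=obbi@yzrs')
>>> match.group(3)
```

'bi@yzrs'

The pattern matches zero or more of a literal '6'; then exactly 4 of a non-word character; then a non-word character (captured); then the literal 'o', then one of [gn3b] (captured); then one or more of a non-whitespace character (captured as 'head').
`search` walks the string left to right and returns the first match it finds.
The match spans [18:32] → ' ///=obbi@yzrs'.
Captured: group 1 = '=', group 2 = 'ob', group 3 = 'bi@yzrs'.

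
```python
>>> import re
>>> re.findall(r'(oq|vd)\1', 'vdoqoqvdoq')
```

['oq']

After group 1 captures some text, `\1` only succeeds where that same text appears again.
One capturing group, so `findall` returns just the captured substring from the one match — 1 in all.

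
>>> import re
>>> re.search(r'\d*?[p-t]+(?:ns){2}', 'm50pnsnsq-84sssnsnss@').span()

Pattern: zero or more of a digit (lazy); then one or more of a character in [p-t], then the literal 'ns' repeated 2 times.
Unlike `match`, `search` isn't anchored — it looks for the pattern anywhere in the string.
The match spans [1:8] → '50pnsns'.

(1, 8)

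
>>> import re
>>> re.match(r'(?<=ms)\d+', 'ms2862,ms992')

None

The `(?=…)`/`(?<=…)` assertion just peeks at neighbouring text; it doesn't advance the match position.
`re.match` won't scan ahead — the pattern has to work from the very first character.
Here the string doesn't start with a match, so the call returns None.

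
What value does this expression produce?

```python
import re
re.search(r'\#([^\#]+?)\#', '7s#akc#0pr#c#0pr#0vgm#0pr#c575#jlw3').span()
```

`search` walks the string left to right and returns the first match it finds.
The match spans [2:7] → '#akc#'.
Captured: group 1 = 'akc'.

(2, 7)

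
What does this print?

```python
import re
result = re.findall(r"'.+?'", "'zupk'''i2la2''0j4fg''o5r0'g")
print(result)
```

Walking the string: at [0:6] → "'zupk'"; at [6:14] → "''i2la2'"; at [14:21] → "'0j4fg'"; at [21:27] → "'o5r0'".
With no groups in the pattern, `findall` gives back each whole match — 4 here.

["'zupk'", "''i2la2'", "'0j4fg'", "'o5r0'"]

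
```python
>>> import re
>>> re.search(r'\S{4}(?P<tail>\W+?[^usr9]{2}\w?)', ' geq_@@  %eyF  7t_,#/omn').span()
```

(1, 8)

Pattern: exactly 4 of a non-whitespace character; then one or more of a non-word character (lazy), then exactly 2 of any character except [usr9], then optionally a word character (captured as 'tail').
The match spans [1:8] → 'geq_@@ '.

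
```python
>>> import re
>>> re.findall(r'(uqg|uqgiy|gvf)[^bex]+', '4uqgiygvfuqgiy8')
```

Branches in `(...|...)` are attempted left-to-right; the first branch that allows the whole pattern to succeed is taken.
Walking the string: at [1:15] match 'uqgiygvfuqgiy8', group 1 = 'uqg'.
Because there's exactly one group, `findall` drops the full match and keeps group 1 from the one hit.

['uqg']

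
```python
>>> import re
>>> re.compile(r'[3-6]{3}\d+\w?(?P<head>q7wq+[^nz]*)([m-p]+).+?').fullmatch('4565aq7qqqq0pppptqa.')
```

`re.fullmatch` is like wrapping the pattern in `^…$` (in single-line mode).
Here the pattern can't cover the whole string, so the call returns None.

None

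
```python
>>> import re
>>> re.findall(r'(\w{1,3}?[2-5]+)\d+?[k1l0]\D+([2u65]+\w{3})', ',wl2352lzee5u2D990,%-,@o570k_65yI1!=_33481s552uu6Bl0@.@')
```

This matches 1 to 3 of a word character (lazy), then one or more of a character in [2-5] (captured); then one or more of a digit (lazy), then one of [k1l0], then one or more of a non-digit; then one or more of one of [2u65], then exactly 3 of a word character (captured).
`findall` packs the 2 group values into a tuple for every match.

[('wl235', '5u2D99'), ('o5', '65yI1'), ('_334', '552uu6Bl0')]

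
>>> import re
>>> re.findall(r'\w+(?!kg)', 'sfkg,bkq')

['sfkg', 'bkq']

A negative assertion filters positions out without eating any characters.
`findall` yields the raw match text (2 of them) because the pattern has no groups.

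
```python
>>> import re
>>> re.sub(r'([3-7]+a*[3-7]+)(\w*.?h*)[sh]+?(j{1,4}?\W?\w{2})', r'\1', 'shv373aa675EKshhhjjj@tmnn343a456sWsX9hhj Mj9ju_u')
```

'shv373aa675@tmnn343a4569ju_u'

The pattern matches one or more of a character in [3-7], then zero or more of a literal 'a', then one or more of a character in [3-7] (captured); then zero or more of a word character, then optionally any character, then zero or more of the literal 'h' (captured); then one or more of one of [sh] (lazy); then 1 to 4 of a literal 'j' (lazy), then optionally a non-word character, then exactly 2 of a word character (captured).
Matches: at [3:20] → '373aa675EKshhhjjj'; at [25:43] → '343a456sWsX9hhj Mj'.
Each match is replaced using the text its own group 1 captured.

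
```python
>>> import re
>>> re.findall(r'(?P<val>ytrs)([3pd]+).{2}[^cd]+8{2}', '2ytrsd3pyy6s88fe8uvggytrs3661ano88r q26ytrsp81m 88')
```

[('ytrs', 'd3p')]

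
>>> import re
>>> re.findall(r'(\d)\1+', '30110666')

['1', '6']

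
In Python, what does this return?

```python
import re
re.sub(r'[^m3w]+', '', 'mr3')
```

Pattern: one or more of any character except [m3w].
Matches: at [1:2] → 'r'.
`sub` substitutes '' at each match site.

'm3'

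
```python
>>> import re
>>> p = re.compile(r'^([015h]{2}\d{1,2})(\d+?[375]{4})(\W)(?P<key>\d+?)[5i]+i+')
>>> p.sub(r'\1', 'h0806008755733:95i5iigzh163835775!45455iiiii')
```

Pattern: anchored at the start of the string; then exactly 2 of one of [015h], then 1 to 2 of a digit (captured); then one or more of a digit (lazy), then exactly 4 of one of [375] (captured); then a non-word character (captured); then one or more of a digit (lazy) (captured as 'key'); then one or more of one of [5i], then one or more of the literal 'i'.
The replacement refers to a captured group, so each match is rewritten using its own captured text.

'h080gzh163835775!45455iiiii'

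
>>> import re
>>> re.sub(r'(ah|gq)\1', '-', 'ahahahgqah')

'-ahgqah'

The backreference `\1` re-matches whatever the first group consumed, character for character.
Every occurrence is swapped for '-'.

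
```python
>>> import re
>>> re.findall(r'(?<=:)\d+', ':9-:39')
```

The `(?=…)`/`(?<=…)` assertion just peeks at neighbouring text; it doesn't advance the match position.
Walking the string: at [1:2] → '9'; at [4:6] → '39'.
With no groups in the pattern, `findall` gives back each whole match — 2 here.

['9', '39']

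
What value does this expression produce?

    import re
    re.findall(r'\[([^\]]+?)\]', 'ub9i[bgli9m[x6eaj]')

['bgli9m[x6eaj']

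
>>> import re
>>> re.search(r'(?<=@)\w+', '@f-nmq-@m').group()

The `(?=…)`/`(?<=…)` assertion just peeks at neighbouring text; it doesn't advance the match position.
`re.search` tries every starting position until one works.
The match spans [1:2] → 'f'.

'f'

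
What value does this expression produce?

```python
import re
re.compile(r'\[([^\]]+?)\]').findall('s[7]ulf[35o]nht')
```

Scanning left to right: at [1:4] match '[7]', group 1 = '7'; at [7:12] match '[35o]', group 1 = '35o'.
`findall` collects group 1 from each match (2 total).

['7', '35o']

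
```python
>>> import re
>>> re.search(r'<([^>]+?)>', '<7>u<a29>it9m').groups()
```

('7',)

The match spans [0:3] → '<7>'.
Captured: group 1 = '7'.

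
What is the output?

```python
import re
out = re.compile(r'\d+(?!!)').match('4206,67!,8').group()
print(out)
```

`(?!…)`/`(?<!…)` only lets a position through if the neighbouring text does NOT match; no characters are consumed.
`match` is anchored at position 0; if the pattern doesn't fit there, it returns None.
The match spans [0:4] → '4206'.

4206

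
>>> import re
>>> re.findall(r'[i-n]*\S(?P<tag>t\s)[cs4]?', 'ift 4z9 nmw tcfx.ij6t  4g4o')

['t ', 't ']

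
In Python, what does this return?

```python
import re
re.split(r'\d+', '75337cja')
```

Pattern: one or more of a digit.
Matches to split on: at [0:5] → '75337'.
Splitting on the pattern gives 2 pieces.

['', 'cja']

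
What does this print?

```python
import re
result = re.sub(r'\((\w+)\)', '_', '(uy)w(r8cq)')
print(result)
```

Matches: at [0:4] → '(uy)'; at [5:11] → '(r8cq)'.
`sub` substitutes '_' at each match site.

_w_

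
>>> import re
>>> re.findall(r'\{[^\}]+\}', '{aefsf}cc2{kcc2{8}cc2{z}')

['{aefsf}', '{kcc2{8}', '{z}']

No capturing groups, so `findall` returns the 3 full match strings.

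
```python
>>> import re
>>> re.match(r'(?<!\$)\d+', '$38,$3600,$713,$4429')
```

`re.match` only tries the pattern at the start of the string.
Here position 0 doesn't satisfy it, so the call returns None.

None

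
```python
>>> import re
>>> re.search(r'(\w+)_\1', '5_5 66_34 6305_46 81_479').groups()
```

('5',)

After group 1 captures some text, `\1` only succeeds where that same text appears again.
`re.search` tries every starting position until one works.
The match spans [0:3] → '5_5'.
Captured: group 1 = '5'.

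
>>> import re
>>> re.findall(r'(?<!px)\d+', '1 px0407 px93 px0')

['1', '407', '3']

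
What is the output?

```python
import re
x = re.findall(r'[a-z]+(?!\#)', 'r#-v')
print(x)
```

['v']

`(?!…)`/`(?<!…)` only lets a position through if the neighbouring text does NOT match; no characters are consumed.
Walking the string: at [3:4] → 'v'.
`findall` yields the raw match text (1 of them) because the pattern has no groups.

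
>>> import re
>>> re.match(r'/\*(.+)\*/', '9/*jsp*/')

`match` is anchored at position 0; if the pattern doesn't fit there, it returns None.
Here the string doesn't start with a match, so the call returns None.

None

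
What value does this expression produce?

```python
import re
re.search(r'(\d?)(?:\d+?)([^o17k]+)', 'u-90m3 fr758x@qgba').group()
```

'90m3 fr'

This matches optionally a digit (captured); then one or more of a digit (lazy) (non-capturing group); then one or more of any character except [o17k] (captured).
The match spans [2:9] → '90m3 fr'.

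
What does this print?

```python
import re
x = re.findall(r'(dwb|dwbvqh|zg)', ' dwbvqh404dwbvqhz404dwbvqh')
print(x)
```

The regex engine tests alternatives in the order written; an earlier branch that matches wins even if a later one would match more.
Because there's exactly one group, `findall` drops the full match and keeps group 1 from each hit.

['dwb', 'dwb', 'dwb']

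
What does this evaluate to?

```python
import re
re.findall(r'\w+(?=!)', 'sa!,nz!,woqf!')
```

The positive lookaround only admits positions where the adjacent text matches; those characters stay outside the span.
Walking the string: at [0:2] → 'sa'; at [4:6] → 'nz'; at [8:12] → 'woqf'.
No capturing groups, so `findall` returns the 3 full match strings.

['sa', 'nz', 'woqf']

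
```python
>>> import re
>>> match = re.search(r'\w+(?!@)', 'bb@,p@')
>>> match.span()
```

(0, 1)

A negative assertion filters positions out without eating any characters.
`re.search` scans for the first position where the pattern succeeds.
The match spans [0:1] → 'b'.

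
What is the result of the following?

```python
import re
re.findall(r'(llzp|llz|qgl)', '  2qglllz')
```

Walking the string: at [3:6] match 'qgl', group 1 = 'qgl'; at [6:9] match 'llz', group 1 = 'llz'.
Because there's exactly one group, `findall` drops the full match and keeps group 1 from each hit.

['qgl', 'llz']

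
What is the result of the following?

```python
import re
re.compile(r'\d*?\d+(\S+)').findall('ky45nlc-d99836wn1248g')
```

This matches zero or more of a digit (lazy), then one or more of a digit; then one or more of a non-whitespace character (captured).
Walking the string: at [2:21] match '45nlc-d99836wn1248g', group 1 = 'nlc-d99836wn1248g'.
Because there's exactly one group, `findall` drops the full match and keeps group 1 from the one hit.

['nlc-d99836wn1248g']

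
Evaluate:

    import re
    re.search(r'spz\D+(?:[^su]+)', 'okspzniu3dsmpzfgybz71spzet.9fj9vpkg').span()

(2, 10)

Pattern: the literal 'spz', then one or more of a non-digit; then one or more of any character except [su] (non-capturing group).
Unlike `match`, `search` isn't anchored — it looks for the pattern anywhere in the string.
The match spans [2:10] → 'spzniu3d'.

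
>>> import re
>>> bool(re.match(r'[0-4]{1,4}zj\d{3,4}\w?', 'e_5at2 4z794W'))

`re.match` won't scan ahead — the pattern has to work from the very first character.
Here the pattern fails at index 0, so the call returns None, and `bool(None)` is False.

False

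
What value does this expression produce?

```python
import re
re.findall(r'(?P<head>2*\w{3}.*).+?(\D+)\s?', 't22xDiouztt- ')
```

Pattern: zero or more of the literal '2', then exactly 3 of a word character, then zero or more of any character (captured as 'head'); then one or more of any character (lazy); then one or more of a non-digit (captured); then optionally whitespace.
`findall` packs the 2 group values into a tuple for every match.

[('t22xDiouztt', ' ')]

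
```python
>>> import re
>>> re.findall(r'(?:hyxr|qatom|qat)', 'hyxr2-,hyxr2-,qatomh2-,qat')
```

['hyxr', 'hyxr', 'qatom', 'qat']

Alternation tries branches left to right and keeps the first one that lets the overall match succeed at that position.
Matches: at [0:4] → 'hyxr'; at [7:11] → 'hyxr'; at [14:19] → 'qatom'; at [23:26] → 'qat'.
With no groups in the pattern, `findall` gives back each whole match — 4 here.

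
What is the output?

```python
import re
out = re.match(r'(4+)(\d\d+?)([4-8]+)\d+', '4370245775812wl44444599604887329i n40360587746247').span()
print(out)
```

The pattern matches one or more of a literal '4' (captured); then a digit, then one or more of a digit (lazy) (captured); then one or more of a character in [4-8] (captured); then one or more of a digit.
`re.match` won't scan ahead — the pattern has to work from the very first character.
The match spans [0:13] → '4370245775812'.
Captured: group 1 = '4', group 2 = '3702', group 3 = '457758'.

(0, 13)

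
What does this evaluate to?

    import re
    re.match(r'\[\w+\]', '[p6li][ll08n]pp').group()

`re.match` won't scan ahead — the pattern has to work from the very first character.
The match spans [0:6] → '[p6li]'.

'[p6li]'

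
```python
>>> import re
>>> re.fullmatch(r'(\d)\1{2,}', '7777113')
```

None

After group 1 captures some text, `\1` only succeeds where that same text appears again.
For `fullmatch`, every character of the input must be accounted for by the pattern.
Here there's no way to consume every character, so the call returns None.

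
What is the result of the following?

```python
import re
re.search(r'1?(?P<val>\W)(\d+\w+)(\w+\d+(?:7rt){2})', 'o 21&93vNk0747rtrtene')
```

None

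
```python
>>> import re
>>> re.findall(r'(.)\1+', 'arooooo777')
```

['o', '7']

A backreference is literal: `\1` must see the identical characters the first group matched.
Walking the string: at [2:7] match 'ooooo', group 1 = 'o'; at [7:10] match '777', group 1 = '7'.
With a single group, `findall` returns only what that group captured — 2 items.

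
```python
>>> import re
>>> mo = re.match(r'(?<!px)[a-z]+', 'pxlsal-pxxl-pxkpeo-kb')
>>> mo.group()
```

'pxlsal'

`match` is anchored at position 0; if the pattern doesn't fit there, it returns None.
The match spans [0:6] → 'pxlsal'.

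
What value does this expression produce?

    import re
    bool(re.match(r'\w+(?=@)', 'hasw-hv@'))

Because the assertion is zero-width, the text it checks is not consumed and won't appear in the result.
`re.match` only tries the pattern at the start of the string.
Here the string doesn't start with a match, so the call returns None, and `bool(None)` is False.

False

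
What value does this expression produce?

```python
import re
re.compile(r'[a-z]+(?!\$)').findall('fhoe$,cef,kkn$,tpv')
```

Because the assertion is negative and zero-width, positions next to the forbidden text are skipped.
Since nothing is captured, `findall` lists the 4 matched substrings directly.

['fho', 'cef', 'kk', 'tpv']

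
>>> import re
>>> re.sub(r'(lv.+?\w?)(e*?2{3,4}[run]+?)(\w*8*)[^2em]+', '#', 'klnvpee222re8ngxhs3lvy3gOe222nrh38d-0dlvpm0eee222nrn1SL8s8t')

Pattern: the literal 'lv', then one or more of any character (lazy), then optionally a word character (captured); then zero or more of the literal 'e' (lazy), then 3 to 4 of the literal '2', then one or more of one of [run] (lazy) (captured); then zero or more of a word character, then zero or more of a literal '8' (captured); then one or more of any character except [2em].
Matches: at [19:41] → 'lvy3gOe222nrh38d-0dlvp'.
Every occurrence is swapped for '#'.

'klnvpee222re8ngxhs3#m0eee222nrn1SL8s8t'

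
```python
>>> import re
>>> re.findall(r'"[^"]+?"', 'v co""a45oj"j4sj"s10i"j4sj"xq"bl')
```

['"a45oj"', '"s10i"', '"xq"']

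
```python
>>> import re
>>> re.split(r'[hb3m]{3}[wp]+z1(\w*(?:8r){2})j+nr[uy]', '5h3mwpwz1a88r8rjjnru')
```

The pattern matches exactly 3 of one of [hb3m], then one or more of one of [wp], then the literal 'z1'; then zero or more of a word character, then the literal '8r' repeated 2 times (captured); then one or more of the literal 'j', then the literal 'nr', then one of [uy].
Matches to split on: at [1:20] → 'h3mwpwz1a88r8rjjnru'.
Because the pattern has a capturing group, `split` also inserts each captured text between the pieces.

['5', 'a88r8r', '']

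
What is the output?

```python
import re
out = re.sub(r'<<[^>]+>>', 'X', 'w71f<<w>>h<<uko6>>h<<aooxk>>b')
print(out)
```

Each match is replaced by 'X'.

w71fXhXhXb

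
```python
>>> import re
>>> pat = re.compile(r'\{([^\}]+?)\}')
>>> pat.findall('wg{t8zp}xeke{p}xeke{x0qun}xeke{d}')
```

With a single group, `findall` returns only what that group captured — 4 items.

['t8zp', 'p', 'x0qun', 'd']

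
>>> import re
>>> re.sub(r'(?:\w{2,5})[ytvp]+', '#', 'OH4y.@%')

The pattern matches 2 to 5 of a word character (non-capturing group); then one or more of one of [ytvp].
Matches: at [0:4] → 'OH4y'.
Every occurrence is swapped for '#'.

'#.@%'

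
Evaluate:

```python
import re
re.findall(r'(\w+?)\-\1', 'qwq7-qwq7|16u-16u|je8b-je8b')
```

`\1` is not a pattern — it's the concrete string captured by group 1, re-applied verbatim.
Matches: at [0:9] match 'qwq7-qwq7', group 1 = 'qwq7'; at [10:17] match '16u-16u', group 1 = '16u'; at [18:27] match 'je8b-je8b', group 1 = 'je8b'.
One capturing group, so `findall` returns just the captured substring from each match — 3 in all.

['qwq7', '16u', 'je8b']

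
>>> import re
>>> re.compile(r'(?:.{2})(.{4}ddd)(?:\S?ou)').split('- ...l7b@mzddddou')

`re.split` interleaves the captured-group text with the surrounding fragments.

['- ...', 'b@mzddd', '']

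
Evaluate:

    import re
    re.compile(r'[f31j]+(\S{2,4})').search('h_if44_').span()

(3, 7)

The pattern matches one or more of one of [f31j]; then 2 to 4 of a non-whitespace character (captured).
`search` walks the string left to right and returns the first match it finds.
The match spans [3:7] → 'f44_'.
Captured: group 1 = '44_'.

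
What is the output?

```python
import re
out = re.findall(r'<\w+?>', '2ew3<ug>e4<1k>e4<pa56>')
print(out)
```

['<ug>', '<1k>', '<pa56>']

Walking the string: at [4:8] → '<ug>'; at [10:14] → '<1k>'; at [16:22] → '<pa56>'.
No capturing groups, so `findall` returns the 3 full match strings.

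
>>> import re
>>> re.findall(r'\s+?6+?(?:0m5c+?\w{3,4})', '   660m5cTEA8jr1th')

['   660m5cTEA8']

This matches one or more of whitespace (lazy), then one or more of a literal '6' (lazy); then the literal '0m5', then one or more of a literal 'c' (lazy), then 3 to 4 of a word character (non-capturing group).
Matches: at [0:13] → '   660m5cTEA8'.
`findall` yields the raw match text (1 of them) because the pattern has no groups.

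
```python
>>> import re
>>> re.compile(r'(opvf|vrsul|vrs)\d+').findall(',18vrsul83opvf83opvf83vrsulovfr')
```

['vrsul', 'opvf', 'opvf']

Matches: at [3:10] match 'vrsul83', group 1 = 'vrsul'; at [10:16] match 'opvf83', group 1 = 'opvf'; at [16:22] match 'opvf83', group 1 = 'opvf'.
`findall` collects group 1 from each match (3 total).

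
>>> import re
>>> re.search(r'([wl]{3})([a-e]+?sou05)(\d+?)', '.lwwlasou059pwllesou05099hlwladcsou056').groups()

('wwl', 'asou05', '9')

This matches exactly 3 of one of [wl] (captured); then one or more of a character in [a-e] (lazy), then the literal 'so', then the literal 'u05' (captured); then one or more of a digit (lazy) (captured).
Unlike `match`, `search` isn't anchored — it looks for the pattern anywhere in the string.
The match spans [2:12] → 'wwlasou059'.
Captured: group 1 = 'wwl', group 2 = 'asou05', group 3 = '9'.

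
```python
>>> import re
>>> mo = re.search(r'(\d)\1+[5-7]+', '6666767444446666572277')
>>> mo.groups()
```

The match spans [0:7] → '6666767'.
Captured: group 1 = '6'.

('6',)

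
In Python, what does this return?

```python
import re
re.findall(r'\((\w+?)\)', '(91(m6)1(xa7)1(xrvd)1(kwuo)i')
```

['m6', 'xa7', 'xrvd', 'kwuo']

One capturing group, so `findall` returns just the captured substring from each match — 4 in all.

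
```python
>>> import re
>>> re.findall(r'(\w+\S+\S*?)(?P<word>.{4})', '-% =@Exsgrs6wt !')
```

[('Exsgrs6', 'wt !')]

The pattern matches one or more of a word character, then one or more of a non-whitespace character, then zero or more of a non-whitespace character (lazy) (captured); then exactly 4 of any character (captured as 'word').
Scanning left to right: at [5:16] match 'Exsgrs6wt !', groups = ('Exsgrs6', 'wt !').
`findall` packs the 2 group values into a tuple for every match.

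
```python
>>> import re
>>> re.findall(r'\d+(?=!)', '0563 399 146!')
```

Because the assertion is zero-width, the text it checks is not consumed and won't appear in the result.
Scanning left to right: at [9:12] → '146'.
No capturing groups, so `findall` returns the 1 full match string.

['146']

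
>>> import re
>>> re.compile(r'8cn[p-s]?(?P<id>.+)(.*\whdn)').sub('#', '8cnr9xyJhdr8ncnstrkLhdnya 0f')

This matches the literal '8cn', then optionally a character in [p-s]; then one or more of any character (captured as 'id'); then zero or more of any character, then a word character, then the literal 'hdn' (captured).
Matches: at [0:23] → '8cnr9xyJhdr8ncnstrkLhdn'.
Each match is replaced by '#'.

'#ya 0f'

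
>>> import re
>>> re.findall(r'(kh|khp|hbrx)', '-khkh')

['kh', 'kh']

`findall` collects group 1 from each match (2 total).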